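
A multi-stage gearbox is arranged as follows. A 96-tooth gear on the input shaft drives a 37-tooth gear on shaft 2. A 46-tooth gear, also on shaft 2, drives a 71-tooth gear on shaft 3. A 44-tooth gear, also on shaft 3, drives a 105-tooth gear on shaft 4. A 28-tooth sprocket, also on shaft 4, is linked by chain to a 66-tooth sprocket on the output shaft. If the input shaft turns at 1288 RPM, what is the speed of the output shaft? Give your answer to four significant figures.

384.9 RPM

gear mesh 37/96 = 0.38542 → 1288/0.38542 = 3341.8 RPM
gear mesh 71/46 = 1.5435 → 3341.8/1.5435 = 2165.1 RPM
gear mesh 105/44 = 2.3864 → 2165.1/2.3864 = 907.29 RPM
chain 66/28 = 2.3571 → 907.29/2.3571 = 384.91 RPM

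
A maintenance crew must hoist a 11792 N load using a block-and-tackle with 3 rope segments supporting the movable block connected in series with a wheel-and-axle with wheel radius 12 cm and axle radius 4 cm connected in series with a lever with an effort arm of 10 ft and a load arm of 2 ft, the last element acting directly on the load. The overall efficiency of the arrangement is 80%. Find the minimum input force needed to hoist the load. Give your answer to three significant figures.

Block-and-tackle MA = number of supporting rope parts = 3.
Wheel-and-axle MA = R/r = 12/4 = 3.
Lever MA = effort arm / load arm = 10/2 = 5.
Combined ideal MA = 3 × 3 × 5 = 45.
Actual MA = 45 × 0.80 = 36.
Effort = load / actual MA = 11792 / 36 = 327.56 N.

328 N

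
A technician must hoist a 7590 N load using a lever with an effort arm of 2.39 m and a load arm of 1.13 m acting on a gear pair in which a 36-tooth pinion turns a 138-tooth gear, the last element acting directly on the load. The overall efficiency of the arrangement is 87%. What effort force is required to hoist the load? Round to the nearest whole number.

Lever MA = effort arm / load arm = 2.39/1.13 = 2.115.
Gear pair MA = 138/36 = 3.8333.
Combined ideal MA = 2.115 × 3.8333 = 8.1077.
Actual MA = 8.1077 × 0.87 = 7.0537.
Effort = load / actual MA = 7590 / 7.0537 = 1076 N.

1076 N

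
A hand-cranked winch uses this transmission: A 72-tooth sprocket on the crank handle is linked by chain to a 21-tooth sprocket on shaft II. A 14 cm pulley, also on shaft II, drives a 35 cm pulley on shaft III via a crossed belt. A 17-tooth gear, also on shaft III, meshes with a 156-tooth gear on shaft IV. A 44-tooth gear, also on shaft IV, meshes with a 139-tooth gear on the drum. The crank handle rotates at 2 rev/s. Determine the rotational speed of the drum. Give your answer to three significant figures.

0.0946 rev/s

Chain: ratio = 21/72 = 0.29167, so shaft II turns at 2 / 0.29167 = 6.8571 rev/s.
Belt: ratio = 35/14 = 2.5, so shaft III turns at 6.8571 / 2.5 = 2.7429 rev/s.
Gear mesh: ratio = 156/17 = 9.1765, so shaft IV turns at 2.7429 / 9.1765 = 0.2989 rev/s.
Gear mesh: ratio = 139/44 = 3.1591, so the drum turns at 0.2989 / 3.1591 = 0.094616 rev/s.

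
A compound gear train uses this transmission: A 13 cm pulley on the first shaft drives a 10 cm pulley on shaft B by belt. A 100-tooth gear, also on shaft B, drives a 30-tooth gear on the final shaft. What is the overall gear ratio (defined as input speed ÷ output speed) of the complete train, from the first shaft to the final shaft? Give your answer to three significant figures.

0.231

Each stage contributes driven/driver: belt 10/13 = 0.76923, gear mesh 30/100 = 0.3.
Overall: 0.76923 × 0.3 = 0.23077.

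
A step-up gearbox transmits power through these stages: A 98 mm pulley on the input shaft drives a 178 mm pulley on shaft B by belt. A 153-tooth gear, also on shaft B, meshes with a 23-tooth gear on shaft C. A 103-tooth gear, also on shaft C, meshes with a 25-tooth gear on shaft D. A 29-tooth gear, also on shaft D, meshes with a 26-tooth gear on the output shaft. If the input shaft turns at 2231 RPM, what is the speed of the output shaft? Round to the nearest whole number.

belt 178/98 = 1.8163 → 2231/1.8163 = 1228.3 RPM
gear mesh 23/153 = 0.15033 → 1228.3/0.15033 = 8170.9 RPM
gear mesh 25/103 = 0.24272 → 8170.9/0.24272 = 33664 RPM
gear mesh 26/29 = 0.89655 → 33664/0.89655 = 37548 RPM

37548 RPM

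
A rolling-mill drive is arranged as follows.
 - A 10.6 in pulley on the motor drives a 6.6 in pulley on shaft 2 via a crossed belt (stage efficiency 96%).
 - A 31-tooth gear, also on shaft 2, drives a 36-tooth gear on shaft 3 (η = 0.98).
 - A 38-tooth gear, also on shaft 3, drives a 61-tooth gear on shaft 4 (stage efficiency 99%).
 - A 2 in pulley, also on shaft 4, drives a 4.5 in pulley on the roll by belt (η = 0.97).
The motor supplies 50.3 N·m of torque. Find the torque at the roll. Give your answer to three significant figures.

119 N·m

After the belt (6.6/10.6): 50.3 × 0.62264 × 0.96 = 30.066 N·m
After the gear mesh (36/31): 30.066 × 1.1613 × 0.98 = 34.217 N·m
After the gear mesh (61/38): 34.217 × 1.6053 × 0.99 = 54.378 N·m
After the belt (4.5/2): 54.378 × 2.25 × 0.97 = 118.68 N·m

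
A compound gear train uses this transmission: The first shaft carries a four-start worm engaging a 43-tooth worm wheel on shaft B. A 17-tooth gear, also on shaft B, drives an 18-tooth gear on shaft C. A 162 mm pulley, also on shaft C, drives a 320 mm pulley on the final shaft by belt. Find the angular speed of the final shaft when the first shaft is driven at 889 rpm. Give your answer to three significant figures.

39.5 rpm

Worm: ratio = 43/4 = 10.75, so shaft B turns at 889 / 10.75 = 82.698 rpm.
Gear mesh: ratio = 18/17 = 1.0588, so shaft C turns at 82.698 / 1.0588 = 78.103 rpm.
Belt: ratio = 320/162 = 1.9753, so the final shaft turns at 78.103 / 1.9753 = 39.54 rpm.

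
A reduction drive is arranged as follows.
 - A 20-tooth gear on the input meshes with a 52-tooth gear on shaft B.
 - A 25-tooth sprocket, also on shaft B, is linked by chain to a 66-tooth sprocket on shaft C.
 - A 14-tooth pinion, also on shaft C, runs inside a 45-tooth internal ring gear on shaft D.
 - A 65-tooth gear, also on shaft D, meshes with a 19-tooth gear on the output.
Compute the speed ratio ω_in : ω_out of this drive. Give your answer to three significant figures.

6.45

Each stage contributes driven/driver: gear mesh 52/20 = 2.6, chain 66/25 = 2.64, internal gear 45/14 = 3.2143, gear mesh 19/65 = 0.29231.
Overall: 2.6 × 2.64 × 3.2143 × 0.29231 = 6.4491.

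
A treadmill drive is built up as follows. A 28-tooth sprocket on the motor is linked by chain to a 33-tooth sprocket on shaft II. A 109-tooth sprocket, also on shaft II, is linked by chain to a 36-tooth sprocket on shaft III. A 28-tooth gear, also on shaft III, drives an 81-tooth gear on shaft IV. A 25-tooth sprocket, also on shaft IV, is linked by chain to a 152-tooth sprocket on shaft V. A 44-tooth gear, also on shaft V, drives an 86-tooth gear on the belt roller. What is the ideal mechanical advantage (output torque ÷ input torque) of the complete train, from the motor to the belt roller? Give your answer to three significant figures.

13.4

Each stage contributes driven/driver: chain 33/28 = 1.1786, chain 36/109 = 0.33028, gear mesh 81/28 = 2.8929, chain 152/25 = 6.08, gear mesh 86/44 = 1.9545.
Overall: 1.1786 × 0.33028 × 2.8929 × 6.08 × 1.9545 = 13.382.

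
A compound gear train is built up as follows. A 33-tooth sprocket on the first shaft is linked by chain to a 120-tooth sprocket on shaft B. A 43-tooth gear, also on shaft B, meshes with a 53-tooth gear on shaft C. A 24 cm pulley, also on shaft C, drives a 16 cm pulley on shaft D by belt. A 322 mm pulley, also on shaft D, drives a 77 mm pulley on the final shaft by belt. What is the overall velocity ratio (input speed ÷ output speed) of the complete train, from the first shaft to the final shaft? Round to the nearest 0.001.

0.715

Each stage contributes driven/driver: chain 120/33 = 3.6364, gear mesh 53/43 = 1.2326, belt 16/24 = 0.66667, belt 77/322 = 0.23913.
Overall: 3.6364 × 1.2326 × 0.66667 × 0.23913 = 0.71453.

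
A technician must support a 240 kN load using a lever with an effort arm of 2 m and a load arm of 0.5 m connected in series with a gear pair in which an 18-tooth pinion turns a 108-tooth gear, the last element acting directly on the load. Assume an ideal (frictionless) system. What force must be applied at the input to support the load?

Lever MA = effort arm / load arm = 2/0.5 = 4.
Gear pair MA = 108/18 = 6.
Combined ideal MA = 4 × 6 = 24.
Effort = load / MA = 240 / 24 = 10 kN.

10 kN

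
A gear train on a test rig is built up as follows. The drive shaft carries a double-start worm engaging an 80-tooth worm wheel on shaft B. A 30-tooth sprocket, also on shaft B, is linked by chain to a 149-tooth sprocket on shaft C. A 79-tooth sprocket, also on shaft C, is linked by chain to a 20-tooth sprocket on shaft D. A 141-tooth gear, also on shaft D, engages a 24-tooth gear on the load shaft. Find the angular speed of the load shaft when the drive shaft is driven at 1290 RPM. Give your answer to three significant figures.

151 RPM

the drive shaft → shaft B (worm, 80/2): 1290 ÷ 40 = 32.25 RPM
shaft B → shaft C (chain, 149/30): 32.25 ÷ 4.9667 = 6.4933 RPM
shaft C → shaft D (chain, 20/79): 6.4933 ÷ 0.25316 = 25.648 RPM
shaft D → the load shaft (gear mesh, 24/141): 25.648 ÷ 0.17021 = 150.68 RPM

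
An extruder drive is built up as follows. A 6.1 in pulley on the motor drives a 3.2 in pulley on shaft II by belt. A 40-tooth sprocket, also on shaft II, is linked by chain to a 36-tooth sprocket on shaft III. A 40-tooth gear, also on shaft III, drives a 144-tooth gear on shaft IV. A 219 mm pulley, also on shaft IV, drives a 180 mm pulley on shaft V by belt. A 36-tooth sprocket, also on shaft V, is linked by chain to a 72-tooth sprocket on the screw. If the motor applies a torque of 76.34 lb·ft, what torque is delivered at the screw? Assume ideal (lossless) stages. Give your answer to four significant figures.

213.3 lb·ft

After the belt (3.2/6.1): 76.34 × 0.52459 = 40.047 lb·ft
After the chain (36/40): 40.047 × 0.9 = 36.042 lb·ft
After the gear mesh (144/40): 36.042 × 3.6 = 129.75 lb·ft
After the belt (180/219): 129.75 × 0.82192 = 106.65 lb·ft
After the chain (72/36): 106.65 × 2 = 213.29 lb·ft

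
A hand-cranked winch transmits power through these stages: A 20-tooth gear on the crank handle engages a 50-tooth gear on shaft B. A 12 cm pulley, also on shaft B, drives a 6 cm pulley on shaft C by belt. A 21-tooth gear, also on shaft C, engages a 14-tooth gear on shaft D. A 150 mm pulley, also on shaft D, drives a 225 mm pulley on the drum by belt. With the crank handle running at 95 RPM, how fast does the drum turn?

Gear mesh: ratio = 50/20 = 2.5, so shaft B turns at 95 / 2.5 = 38 RPM.
Belt: ratio = 6/12 = 0.5, so shaft C turns at 38 / 0.5 = 76 RPM.
Gear mesh: ratio = 14/21 = 0.66667, so shaft D turns at 76 / 0.66667 = 114 RPM.
Belt: ratio = 225/150 = 1.5, so the drum turns at 114 / 1.5 = 76 RPM.

76 RPM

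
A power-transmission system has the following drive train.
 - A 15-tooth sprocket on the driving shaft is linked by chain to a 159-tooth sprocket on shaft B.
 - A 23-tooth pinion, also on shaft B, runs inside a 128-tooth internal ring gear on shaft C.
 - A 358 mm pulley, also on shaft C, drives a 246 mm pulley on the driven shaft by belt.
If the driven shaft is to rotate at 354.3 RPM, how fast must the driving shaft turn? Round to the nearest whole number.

14362 RPM

Overall ratio R = 10.6 × 5.5652 × 0.68715 = 40.536.
Required input speed = output speed × R = 354.3 × 40.536 = 14362 RPM.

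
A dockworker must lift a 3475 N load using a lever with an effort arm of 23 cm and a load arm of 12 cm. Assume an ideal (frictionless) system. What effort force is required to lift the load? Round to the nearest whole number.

1813 N

Lever MA = effort arm / load arm = 23/12 = 1.9167.
Effort = load / MA = 3475 / 1.9167 = 1813 N.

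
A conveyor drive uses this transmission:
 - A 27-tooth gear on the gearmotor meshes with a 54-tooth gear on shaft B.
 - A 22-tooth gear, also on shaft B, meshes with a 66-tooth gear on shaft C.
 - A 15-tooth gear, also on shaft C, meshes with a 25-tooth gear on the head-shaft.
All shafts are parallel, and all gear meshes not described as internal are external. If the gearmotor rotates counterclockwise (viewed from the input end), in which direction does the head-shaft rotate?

clockwise

the gearmotor → shaft B: external mesh, 1 reversal → CW.
shaft B → shaft C: external mesh, 1 reversal → CCW.
shaft C → the head-shaft: external mesh, 1 reversal → CW.
3 reversals in total — an odd number — so the head-shaft turns opposite to the gearmotor.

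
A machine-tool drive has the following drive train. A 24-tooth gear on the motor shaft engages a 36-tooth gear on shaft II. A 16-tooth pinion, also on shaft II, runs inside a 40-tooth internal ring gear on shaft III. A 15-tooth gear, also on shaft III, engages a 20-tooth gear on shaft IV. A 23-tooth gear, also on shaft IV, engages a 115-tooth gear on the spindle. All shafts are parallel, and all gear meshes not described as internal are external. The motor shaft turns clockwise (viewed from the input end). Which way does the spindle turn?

the motor shaft → shaft II: external mesh, 1 reversal → CCW.
shaft II → shaft III: internal mesh, same direction → CCW.
shaft III → shaft IV: external mesh, 1 reversal → CW.
shaft IV → the spindle: external mesh, 1 reversal → CCW.
3 reversals in total — an odd number — so the spindle turns opposite to the motor shaft.

anticlockwise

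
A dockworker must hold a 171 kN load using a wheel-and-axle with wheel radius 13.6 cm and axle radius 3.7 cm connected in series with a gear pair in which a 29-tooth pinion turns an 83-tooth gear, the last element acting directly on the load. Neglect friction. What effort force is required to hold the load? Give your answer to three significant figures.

16.3 kN

Wheel-and-axle MA = R/r = 13.6/3.7 = 3.6757.
Gear pair MA = 83/29 = 2.8621.
Combined ideal MA = 3.6757 × 2.8621 = 10.52.
Effort = load / MA = 171 / 10.52 = 16.255 kN.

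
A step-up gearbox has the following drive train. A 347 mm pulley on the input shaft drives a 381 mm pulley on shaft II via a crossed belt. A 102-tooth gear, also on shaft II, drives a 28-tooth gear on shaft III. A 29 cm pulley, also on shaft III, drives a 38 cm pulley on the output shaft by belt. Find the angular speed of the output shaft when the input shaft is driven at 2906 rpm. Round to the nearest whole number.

7358 rpm

the input shaft → shaft II (belt, 381/347): 2906 ÷ 1.098 = 2646.7 rpm
shaft II → shaft III (gear mesh, 28/102): 2646.7 ÷ 0.27451 = 9641.4 rpm
shaft III → the output shaft (belt, 38/29): 9641.4 ÷ 1.3103 = 7357.9 rpm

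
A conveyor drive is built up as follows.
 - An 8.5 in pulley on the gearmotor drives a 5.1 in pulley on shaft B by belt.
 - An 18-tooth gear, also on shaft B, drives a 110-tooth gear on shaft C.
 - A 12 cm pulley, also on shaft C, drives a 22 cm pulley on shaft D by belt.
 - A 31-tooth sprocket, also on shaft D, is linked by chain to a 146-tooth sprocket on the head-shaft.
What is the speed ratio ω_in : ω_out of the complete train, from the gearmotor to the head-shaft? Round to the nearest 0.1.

31.7

Each stage contributes driven/driver: belt 5.1/8.5 = 0.6, gear mesh 110/18 = 6.1111, belt 22/12 = 1.8333, chain 146/31 = 4.7097.
Overall: 0.6 × 6.1111 × 1.8333 × 4.7097 = 31.659.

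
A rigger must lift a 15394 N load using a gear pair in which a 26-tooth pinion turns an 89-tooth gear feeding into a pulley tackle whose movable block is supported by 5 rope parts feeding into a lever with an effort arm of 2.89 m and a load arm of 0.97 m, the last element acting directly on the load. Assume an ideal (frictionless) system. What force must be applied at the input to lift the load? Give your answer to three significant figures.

Gear pair MA = 89/26 = 3.4231.
Block-and-tackle MA = number of supporting rope parts = 5.
Lever MA = effort arm / load arm = 2.89/0.97 = 2.9794.
Combined ideal MA = 3.4231 × 5 × 2.9794 = 50.993.
Effort = load / MA = 15394 / 50.993 = 301.88 N.

302 N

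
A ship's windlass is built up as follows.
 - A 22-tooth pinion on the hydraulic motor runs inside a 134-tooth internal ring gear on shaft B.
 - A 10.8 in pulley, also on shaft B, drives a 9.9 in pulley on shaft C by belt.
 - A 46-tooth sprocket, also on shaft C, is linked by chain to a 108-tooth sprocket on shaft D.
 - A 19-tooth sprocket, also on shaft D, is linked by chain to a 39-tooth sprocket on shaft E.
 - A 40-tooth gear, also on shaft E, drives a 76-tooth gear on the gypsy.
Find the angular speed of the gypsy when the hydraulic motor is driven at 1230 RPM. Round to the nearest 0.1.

internal gear 134/22 = 6.0909 → 1230/6.0909 = 201.94 RPM
belt 9.9/10.8 = 0.91667 → 201.94/0.91667 = 220.3 RPM
chain 108/46 = 2.3478 → 220.3/2.3478 = 93.831 RPM
chain 39/19 = 2.0526 → 93.831/2.0526 = 45.712 RPM
gear mesh 76/40 = 1.9 → 45.712/1.9 = 24.059 RPM

24.1 RPM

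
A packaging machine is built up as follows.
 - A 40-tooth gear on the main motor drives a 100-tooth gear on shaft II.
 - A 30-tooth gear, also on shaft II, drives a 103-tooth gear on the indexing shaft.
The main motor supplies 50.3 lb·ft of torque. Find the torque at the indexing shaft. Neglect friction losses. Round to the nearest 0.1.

Gear mesh: ratio = 100/40 = 2.5; torque at shaft II = 50.3 × 2.5 = 125.75 lb·ft.
Gear mesh: ratio = 103/30 = 3.4333; torque at the indexing shaft = 125.75 × 3.4333 = 431.74 lb·ft.

431.7 lb·ft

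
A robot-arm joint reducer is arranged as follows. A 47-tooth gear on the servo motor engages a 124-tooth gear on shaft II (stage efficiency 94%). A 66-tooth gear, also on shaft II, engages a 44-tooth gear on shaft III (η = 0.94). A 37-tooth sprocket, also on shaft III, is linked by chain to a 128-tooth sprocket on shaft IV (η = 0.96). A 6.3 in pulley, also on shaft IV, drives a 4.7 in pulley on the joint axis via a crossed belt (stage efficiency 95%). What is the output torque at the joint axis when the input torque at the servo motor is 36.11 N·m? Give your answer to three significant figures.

Gear mesh: ratio = 124/47 = 2.6383; torque at shaft II = 36.11 × 2.6383 × 0.94 = 89.553 N·m.
Gear mesh: ratio = 44/66 = 0.66667; torque at shaft III = 89.553 × 0.66667 × 0.94 = 56.12 N·m.
Chain: ratio = 128/37 = 3.4595; torque at shaft IV = 56.12 × 3.4595 × 0.96 = 186.38 N·m.
Belt: ratio = 4.7/6.3 = 0.74603; torque at the joint axis = 186.38 × 0.74603 × 0.95 = 132.09 N·m.

132 N·m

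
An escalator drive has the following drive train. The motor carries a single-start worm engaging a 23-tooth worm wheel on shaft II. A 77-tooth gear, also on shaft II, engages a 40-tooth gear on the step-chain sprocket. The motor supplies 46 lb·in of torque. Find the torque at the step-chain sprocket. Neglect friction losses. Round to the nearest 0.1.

Worm: ratio = 23/1 = 23; torque at shaft II = 46 × 23 = 1058 lb·in.
Gear mesh: ratio = 40/77 = 0.51948; torque at the step-chain sprocket = 1058 × 0.51948 = 549.61 lb·in.

549.6 lb·in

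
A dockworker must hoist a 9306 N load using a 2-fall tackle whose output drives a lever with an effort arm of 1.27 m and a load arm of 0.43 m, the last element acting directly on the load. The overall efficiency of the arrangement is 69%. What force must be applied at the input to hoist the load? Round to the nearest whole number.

2283 N

Block-and-tackle MA = number of supporting rope parts = 2.
Lever MA = effort arm / load arm = 1.27/0.43 = 2.9535.
Combined ideal MA = 2 × 2.9535 = 5.907.
Actual MA = 5.907 × 0.69 = 4.0758.
Effort = load / actual MA = 9306 / 4.0758 = 2283.2 N.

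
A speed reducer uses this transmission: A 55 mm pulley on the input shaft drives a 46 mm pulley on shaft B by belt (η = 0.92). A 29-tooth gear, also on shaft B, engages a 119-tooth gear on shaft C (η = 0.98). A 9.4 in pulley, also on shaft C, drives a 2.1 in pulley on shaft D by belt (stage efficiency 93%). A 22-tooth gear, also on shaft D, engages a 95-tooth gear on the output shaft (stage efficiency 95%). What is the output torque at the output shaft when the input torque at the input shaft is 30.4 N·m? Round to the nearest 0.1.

belt 46/55 = 0.83636 → τ = 30.4·0.83636·0.92 = 23.391 N·m
gear mesh 119/29 = 4.1034 → τ = 23.391·4.1034·0.98 = 94.066 N·m
belt 2.1/9.4 = 0.2234 → τ = 94.066·0.2234·0.93 = 19.544 N·m
gear mesh 95/22 = 4.3182 → τ = 19.544·4.3182·0.95 = 80.173 N·m

80.2 N·m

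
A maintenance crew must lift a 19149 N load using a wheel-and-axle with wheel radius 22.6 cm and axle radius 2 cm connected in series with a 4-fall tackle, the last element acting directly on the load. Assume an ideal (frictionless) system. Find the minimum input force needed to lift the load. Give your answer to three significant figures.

424 N

Wheel-and-axle MA = R/r = 22.6/2 = 11.3.
Block-and-tackle MA = number of supporting rope parts = 4.
Combined ideal MA = 11.3 × 4 = 45.2.
Effort = load / MA = 19149 / 45.2 = 423.65 N.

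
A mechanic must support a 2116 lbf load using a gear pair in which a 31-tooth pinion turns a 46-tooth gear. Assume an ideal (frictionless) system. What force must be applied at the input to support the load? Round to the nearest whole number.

Gear pair MA = 46/31 = 1.4839.
Effort = load / MA = 2116 / 1.4839 = 1426 lbf.

1426 lbf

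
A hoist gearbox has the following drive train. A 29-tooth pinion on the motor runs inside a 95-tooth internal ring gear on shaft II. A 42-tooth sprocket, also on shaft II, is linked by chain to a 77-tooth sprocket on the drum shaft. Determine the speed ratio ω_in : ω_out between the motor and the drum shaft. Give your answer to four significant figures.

Each stage contributes driven/driver: internal gear 95/29 = 3.2759, chain 77/42 = 1.8333.
Overall: 3.2759 × 1.8333 = 6.0057.

6.006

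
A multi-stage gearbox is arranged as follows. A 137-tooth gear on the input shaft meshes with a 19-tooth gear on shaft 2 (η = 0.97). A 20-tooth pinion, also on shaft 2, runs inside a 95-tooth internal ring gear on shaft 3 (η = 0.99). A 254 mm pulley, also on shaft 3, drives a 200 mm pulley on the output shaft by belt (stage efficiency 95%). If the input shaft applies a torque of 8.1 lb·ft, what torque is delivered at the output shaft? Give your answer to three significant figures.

gear mesh 19/137 = 0.13869 → τ = 8.1·0.13869·0.97 = 1.0897 lb·ft
internal gear 95/20 = 4.75 → τ = 1.0897·4.75·0.99 = 5.1241 lb·ft
belt 200/254 = 0.7874 → τ = 5.1241·0.7874·0.95 = 3.833 lb·ft

3.83 lb·ft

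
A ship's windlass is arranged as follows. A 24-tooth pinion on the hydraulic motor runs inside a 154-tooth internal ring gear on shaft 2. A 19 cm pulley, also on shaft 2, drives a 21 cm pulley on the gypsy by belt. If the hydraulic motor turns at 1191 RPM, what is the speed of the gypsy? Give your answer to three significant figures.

the hydraulic motor → shaft 2 (internal gear, 154/24): 1191 ÷ 6.4167 = 185.61 RPM
shaft 2 → the gypsy (belt, 21/19): 185.61 ÷ 1.1053 = 167.93 RPM

168 RPM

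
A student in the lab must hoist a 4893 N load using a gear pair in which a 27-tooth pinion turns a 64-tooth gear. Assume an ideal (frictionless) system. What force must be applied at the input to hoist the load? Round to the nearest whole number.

2064 N

Gear pair MA = 64/27 = 2.3704.
Effort = load / MA = 4893 / 2.3704 = 2064.2 N.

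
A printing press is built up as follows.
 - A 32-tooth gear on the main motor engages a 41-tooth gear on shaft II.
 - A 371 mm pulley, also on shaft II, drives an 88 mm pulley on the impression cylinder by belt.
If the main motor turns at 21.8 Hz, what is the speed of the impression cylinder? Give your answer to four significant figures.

71.73 Hz

the main motor → shaft II (gear mesh, 41/32): 21.8 ÷ 1.2812 = 17.015 Hz
shaft II → the impression cylinder (belt, 88/371): 17.015 ÷ 0.2372 = 71.732 Hz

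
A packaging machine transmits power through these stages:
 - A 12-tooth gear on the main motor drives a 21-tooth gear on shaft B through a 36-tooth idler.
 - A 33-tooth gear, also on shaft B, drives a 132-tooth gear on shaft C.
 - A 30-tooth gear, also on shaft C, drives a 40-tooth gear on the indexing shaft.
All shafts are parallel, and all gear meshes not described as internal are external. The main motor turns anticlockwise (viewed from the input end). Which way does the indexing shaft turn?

the main motor → shaft B: driver → idler → driven is 2 external meshes, 2 reversals → CCW.
shaft B → shaft C: external mesh, 1 reversal → CW.
shaft C → the indexing shaft: external mesh, 1 reversal → CCW.
4 reversals in total — an even number — so the indexing shaft turns the same way as the main motor.

anticlockwise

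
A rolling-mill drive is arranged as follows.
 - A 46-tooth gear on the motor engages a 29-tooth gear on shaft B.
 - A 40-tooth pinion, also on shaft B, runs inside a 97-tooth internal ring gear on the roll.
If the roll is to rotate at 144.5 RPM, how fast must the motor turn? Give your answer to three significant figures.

Overall ratio R = 0.63043 × 2.425 = 1.5288.
Required input speed = output speed × R = 144.5 × 1.5288 = 220.91 RPM.

221 RPM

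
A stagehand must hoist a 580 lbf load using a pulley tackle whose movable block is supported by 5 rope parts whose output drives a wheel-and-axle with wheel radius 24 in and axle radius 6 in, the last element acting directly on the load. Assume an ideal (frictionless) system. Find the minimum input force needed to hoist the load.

Block-and-tackle MA = number of supporting rope parts = 5.
Wheel-and-axle MA = R/r = 24/6 = 4.
Combined ideal MA = 5 × 4 = 20.
Effort = load / MA = 580 / 20 = 29 lbf.

29 lbf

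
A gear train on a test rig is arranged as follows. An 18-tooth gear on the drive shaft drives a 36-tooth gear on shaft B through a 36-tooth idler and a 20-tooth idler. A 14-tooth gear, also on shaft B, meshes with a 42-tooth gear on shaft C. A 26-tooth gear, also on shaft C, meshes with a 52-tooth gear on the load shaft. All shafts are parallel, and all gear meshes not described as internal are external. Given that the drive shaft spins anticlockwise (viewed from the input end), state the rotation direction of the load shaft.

the drive shaft → shaft B: driver → idler → idler → driven is 3 external meshes, 3 reversals → CW.
shaft B → shaft C: external mesh, 1 reversal → CCW.
shaft C → the load shaft: external mesh, 1 reversal → CW.
5 reversals in total — an odd number — so the load shaft turns opposite to the drive shaft.

clockwise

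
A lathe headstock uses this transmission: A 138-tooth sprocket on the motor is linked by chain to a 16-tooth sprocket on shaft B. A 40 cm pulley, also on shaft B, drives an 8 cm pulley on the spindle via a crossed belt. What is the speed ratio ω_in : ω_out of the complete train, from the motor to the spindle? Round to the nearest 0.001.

Each stage contributes driven/driver: chain 16/138 = 0.11594, belt 8/40 = 0.2.
Overall: 0.11594 × 0.2 = 0.023188.

0.023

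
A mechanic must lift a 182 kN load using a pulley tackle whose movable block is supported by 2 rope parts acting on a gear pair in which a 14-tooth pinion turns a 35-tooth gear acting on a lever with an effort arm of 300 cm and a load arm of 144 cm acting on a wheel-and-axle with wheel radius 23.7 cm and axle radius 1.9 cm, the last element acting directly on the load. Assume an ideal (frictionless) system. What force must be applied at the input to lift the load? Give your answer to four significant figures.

Block-and-tackle MA = number of supporting rope parts = 2.
Gear pair MA = 35/14 = 2.5.
Lever MA = effort arm / load arm = 300/144 = 2.0833.
Wheel-and-axle MA = R/r = 23.7/1.9 = 12.474.
Combined ideal MA = 2 × 2.5 × 2.0833 × 12.474 = 129.93.
Effort = load / MA = 182 / 129.93 = 1.4007 kN.

1.401 kN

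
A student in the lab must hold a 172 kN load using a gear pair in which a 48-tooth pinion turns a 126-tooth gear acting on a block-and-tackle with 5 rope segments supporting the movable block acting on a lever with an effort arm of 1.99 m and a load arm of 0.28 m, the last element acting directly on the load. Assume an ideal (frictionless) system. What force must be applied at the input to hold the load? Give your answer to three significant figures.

1.84 kN

Gear pair MA = 126/48 = 2.625.
Block-and-tackle MA = number of supporting rope parts = 5.
Lever MA = effort arm / load arm = 1.99/0.28 = 7.1071.
Combined ideal MA = 2.625 × 5 × 7.1071 = 93.281.
Effort = load / MA = 172 / 93.281 = 1.8439 kN.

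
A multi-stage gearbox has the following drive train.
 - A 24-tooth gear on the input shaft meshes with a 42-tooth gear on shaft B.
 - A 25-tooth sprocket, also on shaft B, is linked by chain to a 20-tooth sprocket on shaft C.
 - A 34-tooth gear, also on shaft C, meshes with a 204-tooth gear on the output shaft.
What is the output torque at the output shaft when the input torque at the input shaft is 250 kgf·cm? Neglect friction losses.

2100 kgf·cm

Gear mesh: ratio = 42/24 = 1.75; torque at shaft B = 250 × 1.75 = 437.5 kgf·cm.
Chain: ratio = 20/25 = 0.8; torque at shaft C = 437.5 × 0.8 = 350 kgf·cm.
Gear mesh: ratio = 204/34 = 6; torque at the output shaft = 350 × 6 = 2100 kgf·cm.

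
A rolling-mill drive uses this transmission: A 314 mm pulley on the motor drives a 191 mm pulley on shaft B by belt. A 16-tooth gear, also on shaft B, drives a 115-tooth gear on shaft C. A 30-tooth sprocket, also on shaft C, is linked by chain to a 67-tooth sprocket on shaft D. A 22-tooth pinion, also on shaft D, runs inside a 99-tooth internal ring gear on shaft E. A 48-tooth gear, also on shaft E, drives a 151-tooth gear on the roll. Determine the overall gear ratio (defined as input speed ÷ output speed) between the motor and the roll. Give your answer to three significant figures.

Each stage contributes driven/driver: belt 191/314 = 0.60828, gear mesh 115/16 = 7.1875, chain 67/30 = 2.2333, internal gear 99/22 = 4.5, gear mesh 151/48 = 3.1458.
Overall: 0.60828 × 7.1875 × 2.2333 × 4.5 × 3.1458 = 138.22.

138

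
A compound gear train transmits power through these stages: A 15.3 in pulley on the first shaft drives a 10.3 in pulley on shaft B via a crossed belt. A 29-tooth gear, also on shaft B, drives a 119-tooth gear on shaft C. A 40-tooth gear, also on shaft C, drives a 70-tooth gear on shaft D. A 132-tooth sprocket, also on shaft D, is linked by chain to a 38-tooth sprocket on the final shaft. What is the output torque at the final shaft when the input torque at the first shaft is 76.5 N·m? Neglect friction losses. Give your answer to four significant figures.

After the belt (10.3/15.3): 76.5 × 0.6732 = 51.5 N·m
After the gear mesh (119/29): 51.5 × 4.1034 = 211.33 N·m
After the gear mesh (70/40): 211.33 × 1.75 = 369.82 N·m
After the chain (38/132): 369.82 × 0.28788 = 106.46 N·m

106.5 N·m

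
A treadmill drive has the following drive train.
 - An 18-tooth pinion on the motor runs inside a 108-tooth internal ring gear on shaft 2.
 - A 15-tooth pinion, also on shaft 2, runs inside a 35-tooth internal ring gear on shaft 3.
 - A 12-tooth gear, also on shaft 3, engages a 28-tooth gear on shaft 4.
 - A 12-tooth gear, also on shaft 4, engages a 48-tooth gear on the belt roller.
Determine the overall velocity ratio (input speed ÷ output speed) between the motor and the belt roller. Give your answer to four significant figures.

130.7

Each stage contributes driven/driver: internal gear 108/18 = 6, internal gear 35/15 = 2.3333, gear mesh 28/12 = 2.3333, gear mesh 48/12 = 4.
Overall: 6 × 2.3333 × 2.3333 × 4 = 130.67.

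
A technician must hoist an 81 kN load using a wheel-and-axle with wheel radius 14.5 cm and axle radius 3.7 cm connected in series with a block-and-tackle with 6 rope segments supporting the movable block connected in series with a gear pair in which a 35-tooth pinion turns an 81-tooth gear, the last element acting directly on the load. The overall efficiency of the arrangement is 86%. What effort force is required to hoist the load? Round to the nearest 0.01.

Wheel-and-axle MA = R/r = 14.5/3.7 = 3.9189.
Block-and-tackle MA = number of supporting rope parts = 6.
Gear pair MA = 81/35 = 2.3143.
Combined ideal MA = 3.9189 × 6 × 2.3143 = 54.417.
Actual MA = 54.417 × 0.86 = 46.799.
Effort = load / actual MA = 81 / 46.799 = 1.7308 kN.

1.73 kN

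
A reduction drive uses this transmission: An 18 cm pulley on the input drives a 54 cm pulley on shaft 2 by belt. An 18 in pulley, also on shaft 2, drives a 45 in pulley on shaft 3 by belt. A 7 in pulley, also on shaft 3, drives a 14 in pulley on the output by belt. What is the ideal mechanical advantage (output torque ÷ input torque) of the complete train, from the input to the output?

Each stage contributes driven/driver: belt 54/18 = 3, belt 45/18 = 2.5, belt 14/7 = 2.
Overall: 3 × 2.5 × 2 = 15.

15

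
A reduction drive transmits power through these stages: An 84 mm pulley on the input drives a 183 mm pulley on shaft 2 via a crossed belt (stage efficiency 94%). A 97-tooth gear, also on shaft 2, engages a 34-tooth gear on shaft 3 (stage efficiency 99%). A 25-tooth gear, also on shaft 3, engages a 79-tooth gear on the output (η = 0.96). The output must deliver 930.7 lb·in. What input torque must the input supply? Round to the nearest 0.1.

Overall ratio R = 2.1786 × 0.35052 × 3.16 = 2.413; overall efficiency η = 0.94 × 0.99 × 0.96 = 0.8934.
Input torque = output torque / (R × η) = 930.7 / (2.413 × 0.8934) = 431.73 lb·in.

431.7 lb·in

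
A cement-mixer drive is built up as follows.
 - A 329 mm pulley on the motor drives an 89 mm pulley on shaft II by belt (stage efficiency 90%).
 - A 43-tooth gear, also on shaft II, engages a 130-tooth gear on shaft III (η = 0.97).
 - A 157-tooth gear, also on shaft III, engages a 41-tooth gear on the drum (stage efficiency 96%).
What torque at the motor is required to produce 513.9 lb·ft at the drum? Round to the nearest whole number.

2871 lb·ft

Overall ratio R = 0.27052 × 3.0233 × 0.26115 = 0.21358; overall efficiency η = 0.90 × 0.97 × 0.96 = 0.8381.
Input torque = output torque / (R × η) = 513.9 / (0.21358 × 0.8381) = 2871 lb·ft.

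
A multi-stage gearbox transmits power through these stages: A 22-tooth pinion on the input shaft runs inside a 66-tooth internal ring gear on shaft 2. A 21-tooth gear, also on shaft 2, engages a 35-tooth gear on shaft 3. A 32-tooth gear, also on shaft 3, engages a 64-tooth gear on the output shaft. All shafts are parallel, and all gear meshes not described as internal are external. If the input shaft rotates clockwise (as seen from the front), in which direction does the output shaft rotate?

the input shaft → shaft 2: internal mesh, same direction → CW.
shaft 2 → shaft 3: external mesh, 1 reversal → CCW.
shaft 3 → the output shaft: external mesh, 1 reversal → CW.
2 reversals in total — an even number — so the output shaft turns the same way as the input shaft.

clockwise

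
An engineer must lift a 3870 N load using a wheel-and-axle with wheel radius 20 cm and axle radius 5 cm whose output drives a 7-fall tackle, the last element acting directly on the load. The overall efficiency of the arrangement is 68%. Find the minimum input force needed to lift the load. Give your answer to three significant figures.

Wheel-and-axle MA = R/r = 20/5 = 4.
Block-and-tackle MA = number of supporting rope parts = 7.
Combined ideal MA = 4 × 7 = 28.
Actual MA = 28 × 0.68 = 19.04.
Effort = load / actual MA = 3870 / 19.04 = 203.26 N.

203 N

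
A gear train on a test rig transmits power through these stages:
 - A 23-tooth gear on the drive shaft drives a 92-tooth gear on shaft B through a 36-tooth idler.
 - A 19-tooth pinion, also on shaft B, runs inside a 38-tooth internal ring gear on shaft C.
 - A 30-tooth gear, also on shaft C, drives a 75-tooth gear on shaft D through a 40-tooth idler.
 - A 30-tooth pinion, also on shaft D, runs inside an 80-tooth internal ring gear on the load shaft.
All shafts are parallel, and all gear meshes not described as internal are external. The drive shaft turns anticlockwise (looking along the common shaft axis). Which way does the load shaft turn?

anticlockwise

the drive shaft → shaft B: driver → idler → driven is 2 external meshes, 2 reversals → CCW.
shaft B → shaft C: internal mesh, same direction → CCW.
shaft C → shaft D: driver → idler → driven is 2 external meshes, 2 reversals → CCW.
shaft D → the load shaft: internal mesh, same direction → CCW.
4 reversals in total — an even number — so the load shaft turns the same way as the drive shaft.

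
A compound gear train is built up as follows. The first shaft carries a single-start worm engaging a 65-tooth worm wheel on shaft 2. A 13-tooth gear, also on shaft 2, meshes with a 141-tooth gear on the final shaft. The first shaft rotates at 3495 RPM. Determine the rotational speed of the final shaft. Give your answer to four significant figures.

4.957 RPM

the first shaft → shaft 2 (worm, 65/1): 3495 ÷ 65 = 53.769 RPM
shaft 2 → the final shaft (gear mesh, 141/13): 53.769 ÷ 10.846 = 4.9574 RPM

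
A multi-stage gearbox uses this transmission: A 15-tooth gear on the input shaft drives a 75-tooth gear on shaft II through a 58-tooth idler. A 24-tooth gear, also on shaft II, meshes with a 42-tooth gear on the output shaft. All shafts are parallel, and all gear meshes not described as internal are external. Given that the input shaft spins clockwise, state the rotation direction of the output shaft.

anticlockwise

the input shaft → shaft II: driver → idler → driven is 2 external meshes, 2 reversals → CW.
shaft II → the output shaft: external mesh, 1 reversal → CCW.
3 reversals in total — an odd number — so the output shaft turns opposite to the input shaft.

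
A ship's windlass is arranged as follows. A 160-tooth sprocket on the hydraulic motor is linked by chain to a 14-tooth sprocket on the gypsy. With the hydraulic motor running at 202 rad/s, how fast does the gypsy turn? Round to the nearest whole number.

Chain: ratio = 14/160 = 0.0875, so the gypsy turns at 202 / 0.0875 = 2308.6 rad/s.

2309 rad/s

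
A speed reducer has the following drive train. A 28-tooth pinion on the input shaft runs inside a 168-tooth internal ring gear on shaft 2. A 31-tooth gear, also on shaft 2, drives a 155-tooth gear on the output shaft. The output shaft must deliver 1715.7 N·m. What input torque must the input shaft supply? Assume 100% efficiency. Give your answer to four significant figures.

Overall ratio R = 6 × 5 = 30.
Input torque = output torque / R = 1715.7 / 30 = 57.19 N·m.

57.19 N·m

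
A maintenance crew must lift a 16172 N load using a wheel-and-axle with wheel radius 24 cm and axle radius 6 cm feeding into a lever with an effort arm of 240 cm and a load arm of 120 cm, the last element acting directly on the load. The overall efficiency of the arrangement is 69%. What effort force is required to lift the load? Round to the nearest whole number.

2930 N

Wheel-and-axle MA = R/r = 24/6 = 4.
Lever MA = effort arm / load arm = 240/120 = 2.
Combined ideal MA = 4 × 2 = 8.
Actual MA = 8 × 0.69 = 5.52.
Effort = load / actual MA = 16172 / 5.52 = 2929.7 N.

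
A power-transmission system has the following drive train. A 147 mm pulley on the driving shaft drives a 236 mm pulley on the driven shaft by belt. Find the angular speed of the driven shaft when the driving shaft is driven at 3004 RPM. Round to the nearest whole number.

1871 RPM

Belt: ratio = 236/147 = 1.6054, so the driven shaft turns at 3004 / 1.6054 = 1871.1 RPM.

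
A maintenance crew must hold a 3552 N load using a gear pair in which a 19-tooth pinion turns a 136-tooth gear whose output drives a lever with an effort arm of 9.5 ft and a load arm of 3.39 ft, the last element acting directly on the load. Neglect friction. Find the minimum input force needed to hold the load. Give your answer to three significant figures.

177 N

Gear pair MA = 136/19 = 7.1579.
Lever MA = effort arm / load arm = 9.5/3.39 = 2.8024.
Combined ideal MA = 7.1579 × 2.8024 = 20.059.
Effort = load / MA = 3552 / 20.059 = 177.08 N.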